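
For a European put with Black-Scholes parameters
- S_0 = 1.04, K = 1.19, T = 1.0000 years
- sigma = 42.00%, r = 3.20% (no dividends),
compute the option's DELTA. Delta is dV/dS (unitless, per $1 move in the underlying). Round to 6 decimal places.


Answer: Delta = -0.513801

Derivation:
d1 = -0.0346014142; d2 = -0.4546014142
phi(d1) = 0.3987035335; exp(-qT) = 1.0000000000; exp(-rT) = 0.9685065821
N(-d1) = 0.5138012131
Delta = -exp(-qT) * N(-d1) = -1.0000000000 * 0.5138012131 = -0.513801


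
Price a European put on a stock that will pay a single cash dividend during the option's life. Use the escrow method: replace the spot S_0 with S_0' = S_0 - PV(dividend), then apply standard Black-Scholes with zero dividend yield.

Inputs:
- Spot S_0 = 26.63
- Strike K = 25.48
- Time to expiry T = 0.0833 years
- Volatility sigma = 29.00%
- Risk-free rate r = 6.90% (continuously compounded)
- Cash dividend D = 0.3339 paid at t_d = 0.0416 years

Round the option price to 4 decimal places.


PV(D) = D * exp(-r * t_d) = 0.3339 * 0.99713372 = 0.33294295
S_0' = S_0 - PV(D) = 26.6300 - 0.33294295 = 26.29705705
d1 = (ln(S_0'/K) + (r + sigma^2/2)*T) / (sigma*sqrt(T)) = 0.48762406
d2 = d1 - sigma*sqrt(T) = 0.40392502
exp(-rT) = 0.99426879
N(-d1) = 0.31290807; N(-d2) = 0.34313393
P = K * exp(-rT) * N(-d2) - S_0' * N(-d1) = 25.4800 * 0.99426879 * 0.34313393 - 26.29705705 * 0.31290807 = 0.4644

Answer: Price = 0.4644


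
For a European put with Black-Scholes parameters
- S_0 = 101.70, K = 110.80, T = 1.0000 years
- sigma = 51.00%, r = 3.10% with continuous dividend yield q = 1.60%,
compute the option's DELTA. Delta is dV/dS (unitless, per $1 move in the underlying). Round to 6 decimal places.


Answer: Delta = -0.446477

Derivation:
d1 = 0.1163735858; d2 = -0.3936264142
phi(d1) = 0.3962500059; exp(-qT) = 0.9841273201; exp(-rT) = 0.9694755731
N(-d1) = 0.4536782343
Delta = -exp(-qT) * N(-d1) = -0.9841273201 * 0.4536782343 = -0.446477


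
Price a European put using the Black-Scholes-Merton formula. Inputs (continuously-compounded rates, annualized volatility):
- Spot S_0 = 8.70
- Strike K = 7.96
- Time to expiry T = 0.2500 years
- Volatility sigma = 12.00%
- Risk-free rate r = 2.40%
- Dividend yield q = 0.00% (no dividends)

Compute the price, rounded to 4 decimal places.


d1 = (ln(S/K) + (r - q + 0.5*sigma^2) * T) / (sigma * sqrt(T)) = 1.61156710
d2 = d1 - sigma * sqrt(T) = 1.55156710
exp(-rT) = 0.99401796; exp(-qT) = 1.00000000
P = K * exp(-rT) * N(-d2) - S_0 * exp(-qT) * N(-d1)
N(-d1) = 0.05352809; N(-d2) = 0.06038292
P = 7.9600 * 0.99401796 * 0.06038292 - 8.7000 * 1.00000000 * 0.05352809 = 0.0121

Answer: Price = 0.0121


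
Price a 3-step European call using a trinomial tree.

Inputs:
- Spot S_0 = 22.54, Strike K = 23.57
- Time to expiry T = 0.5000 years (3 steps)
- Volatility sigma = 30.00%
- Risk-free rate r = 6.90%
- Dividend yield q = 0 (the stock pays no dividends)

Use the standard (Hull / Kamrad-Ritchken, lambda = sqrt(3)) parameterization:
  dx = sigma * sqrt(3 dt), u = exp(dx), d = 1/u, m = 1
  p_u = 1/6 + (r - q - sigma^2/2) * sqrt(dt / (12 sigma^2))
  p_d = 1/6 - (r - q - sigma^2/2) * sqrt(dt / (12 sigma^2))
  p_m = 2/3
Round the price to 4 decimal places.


Answer: Price = V(0,0) = 1.7876

Derivation:
dt = T/N = 0.166667; dx = sigma*sqrt(3*dt) = 0.212132
u = exp(dx) = 1.236311; d = 1/u = 0.808858
p_u = 0.176095, p_m = 0.666667, p_d = 0.157239
Discount per step: exp(-r*dt) = 0.988566
Stock lattice S(k, j) with j the centered position index:
  k=0: S(0,+0) = 22.5400
  k=1: S(1,-1) = 18.2317; S(1,+0) = 22.5400; S(1,+1) = 27.8665
  k=2: S(2,-2) = 14.7468; S(2,-1) = 18.2317; S(2,+0) = 22.5400; S(2,+1) = 27.8665; S(2,+2) = 34.4516
  k=3: S(3,-3) = 11.9281; S(3,-2) = 14.7468; S(3,-1) = 18.2317; S(3,+0) = 22.5400; S(3,+1) = 27.8665; S(3,+2) = 34.4516; S(3,+3) = 42.5929
Terminal payoffs V(N, j) = max(S_T - K, 0):
  V(3,-3) = 0.000000; V(3,-2) = 0.000000; V(3,-1) = 0.000000; V(3,+0) = 0.000000; V(3,+1) = 4.296452; V(3,+2) = 10.881605; V(3,+3) = 19.022902
Backward induction: V(k, j) = exp(-r*dt) * [p_u * V(k+1, j+1) + p_m * V(k+1, j) + p_d * V(k+1, j-1)]
  V(2,-2) = exp(-r*dt) * [p_u*0.000000 + p_m*0.000000 + p_d*0.000000] = 0.000000
  V(2,-1) = exp(-r*dt) * [p_u*0.000000 + p_m*0.000000 + p_d*0.000000] = 0.000000
  V(2,+0) = exp(-r*dt) * [p_u*4.296452 + p_m*0.000000 + p_d*0.000000] = 0.747932
  V(2,+1) = exp(-r*dt) * [p_u*10.881605 + p_m*4.296452 + p_d*0.000000] = 4.725834
  V(2,+2) = exp(-r*dt) * [p_u*19.022902 + p_m*10.881605 + p_d*4.296452] = 11.150830
  V(1,-1) = exp(-r*dt) * [p_u*0.747932 + p_m*0.000000 + p_d*0.000000] = 0.130201
  V(1,+0) = exp(-r*dt) * [p_u*4.725834 + p_m*0.747932 + p_d*0.000000] = 1.315599
  V(1,+1) = exp(-r*dt) * [p_u*11.150830 + p_m*4.725834 + p_d*0.747932] = 5.171942
  V(0,+0) = exp(-r*dt) * [p_u*5.171942 + p_m*1.315599 + p_d*0.130201] = 1.787614


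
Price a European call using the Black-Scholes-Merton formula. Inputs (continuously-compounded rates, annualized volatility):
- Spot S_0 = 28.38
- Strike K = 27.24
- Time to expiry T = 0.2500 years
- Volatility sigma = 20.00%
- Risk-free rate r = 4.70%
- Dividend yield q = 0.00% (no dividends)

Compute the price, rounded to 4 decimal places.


Answer: Price = 1.9815

Derivation:
d1 = (ln(S/K) + (r - q + 0.5*sigma^2) * T) / (sigma * sqrt(T)) = 0.57748190
d2 = d1 - sigma * sqrt(T) = 0.47748190
exp(-rT) = 0.98831876; exp(-qT) = 1.00000000
C = S_0 * exp(-qT) * N(d1) - K * exp(-rT) * N(d2)
N(d1) = 0.71819302; N(d2) = 0.68349050
C = 28.3800 * 1.00000000 * 0.71819302 - 27.2400 * 0.98831876 * 0.68349050 = 1.9815


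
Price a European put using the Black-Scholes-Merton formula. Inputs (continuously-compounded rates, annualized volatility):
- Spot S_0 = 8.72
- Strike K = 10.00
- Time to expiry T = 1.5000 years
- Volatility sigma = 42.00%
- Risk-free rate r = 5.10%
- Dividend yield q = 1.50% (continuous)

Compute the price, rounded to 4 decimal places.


d1 = (ln(S/K) + (r - q + 0.5*sigma^2) * T) / (sigma * sqrt(T)) = 0.09590753
d2 = d1 - sigma * sqrt(T) = -0.41848532
exp(-rT) = 0.92635291; exp(-qT) = 0.97775124
P = K * exp(-rT) * N(-d2) - S_0 * exp(-qT) * N(-d1)
N(-d1) = 0.46179701; N(-d2) = 0.66220384
P = 10.0000 * 0.92635291 * 0.66220384 - 8.7200 * 0.97775124 * 0.46179701 = 2.1971

Answer: Price = 2.1971


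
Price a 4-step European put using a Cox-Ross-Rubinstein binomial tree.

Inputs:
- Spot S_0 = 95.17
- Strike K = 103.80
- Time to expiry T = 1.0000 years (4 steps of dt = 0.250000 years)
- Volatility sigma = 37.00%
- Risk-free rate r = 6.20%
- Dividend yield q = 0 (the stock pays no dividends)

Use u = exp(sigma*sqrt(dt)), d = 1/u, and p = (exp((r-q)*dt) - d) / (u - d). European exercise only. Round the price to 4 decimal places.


Answer: Price = V(0,0) = 15.6782

Derivation:
dt = T/N = 0.250000
u = exp(sigma*sqrt(dt)) = 1.203218; d = 1/u = 0.831104
p = (exp((r-q)*dt) - d) / (u - d) = 0.495860
Discount per step: exp(-r*dt) = 0.984620
Stock lattice S(k, i) with i counting down-moves:
  k=0: S(0,0) = 95.1700
  k=1: S(1,0) = 114.5103; S(1,1) = 79.0962
  k=2: S(2,0) = 137.7809; S(2,1) = 95.1700; S(2,2) = 65.7372
  k=3: S(3,0) = 165.7805; S(3,1) = 114.5103; S(3,2) = 79.0962; S(3,3) = 54.6345
  k=4: S(4,0) = 199.4702; S(4,1) = 137.7809; S(4,2) = 95.1700; S(4,3) = 65.7372; S(4,4) = 45.4069
Terminal payoffs V(N, i) = max(K - S_T, 0):
  V(4,0) = 0.000000; V(4,1) = 0.000000; V(4,2) = 8.630000; V(4,3) = 38.062814; V(4,4) = 58.393069
Backward induction: V(k, i) = exp(-r*dt) * [p * V(k+1, i) + (1-p) * V(k+1, i+1)].
  V(3,0) = exp(-r*dt) * [p*0.000000 + (1-p)*0.000000] = 0.000000
  V(3,1) = exp(-r*dt) * [p*0.000000 + (1-p)*8.630000] = 4.283813
  V(3,2) = exp(-r*dt) * [p*8.630000 + (1-p)*38.062814] = 23.107310
  V(3,3) = exp(-r*dt) * [p*38.062814 + (1-p)*58.393069] = 47.569048
  V(2,0) = exp(-r*dt) * [p*0.000000 + (1-p)*4.283813] = 2.126426
  V(2,1) = exp(-r*dt) * [p*4.283813 + (1-p)*23.107310] = 13.561651
  V(2,2) = exp(-r*dt) * [p*23.107310 + (1-p)*47.569048] = 34.894378
  V(1,0) = exp(-r*dt) * [p*2.126426 + (1-p)*13.561651] = 7.770009
  V(1,1) = exp(-r*dt) * [p*13.561651 + (1-p)*34.894378] = 23.942338
  V(0,0) = exp(-r*dt) * [p*7.770009 + (1-p)*23.942338] = 15.678224


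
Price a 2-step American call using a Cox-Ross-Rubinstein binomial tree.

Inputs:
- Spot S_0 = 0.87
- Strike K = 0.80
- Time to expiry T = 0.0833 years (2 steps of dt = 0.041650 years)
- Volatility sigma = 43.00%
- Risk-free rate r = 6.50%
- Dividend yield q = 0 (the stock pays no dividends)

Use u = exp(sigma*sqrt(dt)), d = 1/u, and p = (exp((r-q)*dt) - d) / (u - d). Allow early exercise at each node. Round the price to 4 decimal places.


dt = T/N = 0.041650
u = exp(sigma*sqrt(dt)) = 1.091722; d = 1/u = 0.915985
p = (exp((r-q)*dt) - d) / (u - d) = 0.493501
Discount per step: exp(-r*dt) = 0.997296
Stock lattice S(k, i) with i counting down-moves:
  k=0: S(0,0) = 0.8700
  k=1: S(1,0) = 0.9498; S(1,1) = 0.7969
  k=2: S(2,0) = 1.0369; S(2,1) = 0.8700; S(2,2) = 0.7300
Terminal payoffs V(N, i) = max(S_T - K, 0):
  V(2,0) = 0.236915; V(2,1) = 0.070000; V(2,2) = 0.000000
Backward induction: V(k, i) = exp(-r*dt) * [p * V(k+1, i) + (1-p) * V(k+1, i+1)]; then take max(V_cont, immediate exercise) for American.
  V(1,0) = exp(-r*dt) * [p*0.236915 + (1-p)*0.070000] = 0.151961; exercise = 0.149798; V(1,0) = max -> 0.151961
  V(1,1) = exp(-r*dt) * [p*0.070000 + (1-p)*0.000000] = 0.034452; exercise = 0.000000; V(1,1) = max -> 0.034452
  V(0,0) = exp(-r*dt) * [p*0.151961 + (1-p)*0.034452] = 0.092193; exercise = 0.070000; V(0,0) = max -> 0.092193

Answer: Price = V(0,0) = 0.0922


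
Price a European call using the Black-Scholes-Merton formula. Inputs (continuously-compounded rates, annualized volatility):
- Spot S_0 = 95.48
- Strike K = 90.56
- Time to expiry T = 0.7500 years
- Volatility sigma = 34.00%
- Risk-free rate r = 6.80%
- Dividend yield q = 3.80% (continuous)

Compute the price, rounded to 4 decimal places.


Answer: Price = 14.1757

Derivation:
d1 = (ln(S/K) + (r - q + 0.5*sigma^2) * T) / (sigma * sqrt(T)) = 0.40331036
d2 = d1 - sigma * sqrt(T) = 0.10886173
exp(-rT) = 0.95027867; exp(-qT) = 0.97190229
C = S_0 * exp(-qT) * N(d1) - K * exp(-rT) * N(d2)
N(d1) = 0.65664004; N(d2) = 0.54334392
C = 95.4800 * 0.97190229 * 0.65664004 - 90.5600 * 0.95027867 * 0.54334392 = 14.1757


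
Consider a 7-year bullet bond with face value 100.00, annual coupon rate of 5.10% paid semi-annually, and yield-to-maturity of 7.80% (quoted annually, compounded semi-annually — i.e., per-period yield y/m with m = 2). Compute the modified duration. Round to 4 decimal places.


Answer: Modified duration = 5.6527

Derivation:
Coupon per period c = face * coupon_rate / m = 2.550000
Periods per year m = 2; per-period yield y/m = 0.039000
Number of cashflows N = 14
Cashflows (t years, CF_t, discount factor 1/(1+y/m)^(m*t), PV):
  t = 0.5000: CF_t = 2.550000, DF = 0.962464, PV = 2.454283
  t = 1.0000: CF_t = 2.550000, DF = 0.926337, PV = 2.362159
  t = 1.5000: CF_t = 2.550000, DF = 0.891566, PV = 2.273493
  t = 2.0000: CF_t = 2.550000, DF = 0.858100, PV = 2.188155
  t = 2.5000: CF_t = 2.550000, DF = 0.825890, PV = 2.106020
  t = 3.0000: CF_t = 2.550000, DF = 0.794889, PV = 2.026968
  t = 3.5000: CF_t = 2.550000, DF = 0.765052, PV = 1.950884
  t = 4.0000: CF_t = 2.550000, DF = 0.736335, PV = 1.877655
  t = 4.5000: CF_t = 2.550000, DF = 0.708696, PV = 1.807175
  t = 5.0000: CF_t = 2.550000, DF = 0.682094, PV = 1.739341
  t = 5.5000: CF_t = 2.550000, DF = 0.656491, PV = 1.674053
  t = 6.0000: CF_t = 2.550000, DF = 0.631849, PV = 1.611215
  t = 6.5000: CF_t = 2.550000, DF = 0.608132, PV = 1.550737
  t = 7.0000: CF_t = 102.550000, DF = 0.585305, PV = 60.023042
Price P = sum_t PV_t = 85.645178
First compute Macaulay numerator sum_t t * PV_t:
  t * PV_t at t = 0.5000: 1.227141
  t * PV_t at t = 1.0000: 2.362159
  t * PV_t at t = 1.5000: 3.410239
  t * PV_t at t = 2.0000: 4.376309
  t * PV_t at t = 2.5000: 5.265049
  t * PV_t at t = 3.0000: 6.080904
  t * PV_t at t = 3.5000: 6.828092
  t * PV_t at t = 4.0000: 7.510620
  t * PV_t at t = 4.5000: 8.132288
  t * PV_t at t = 5.0000: 8.696704
  t * PV_t at t = 5.5000: 9.207291
  t * PV_t at t = 6.0000: 9.667293
  t * PV_t at t = 6.5000: 10.079788
  t * PV_t at t = 7.0000: 420.161291
Macaulay duration D = 503.005169 / 85.645178 = 5.873129
Modified duration = D / (1 + y/m) = 5.873129 / (1 + 0.039000) = 5.652675


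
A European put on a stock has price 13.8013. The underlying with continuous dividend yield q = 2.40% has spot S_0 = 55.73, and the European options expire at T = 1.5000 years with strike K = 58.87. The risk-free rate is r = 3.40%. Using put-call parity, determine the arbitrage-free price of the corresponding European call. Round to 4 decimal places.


Answer: Call price = 11.6178

Derivation:
Put-call parity: C - P = S_0 * exp(-qT) - K * exp(-rT).
S_0 * exp(-qT) = 55.7300 * 0.96464029 = 53.75940356
K * exp(-rT) = 58.8700 * 0.95027867 = 55.94290533
C = P + S*exp(-qT) - K*exp(-rT)
C = 13.8013 + 53.75940356 - 55.94290533 = 11.6178


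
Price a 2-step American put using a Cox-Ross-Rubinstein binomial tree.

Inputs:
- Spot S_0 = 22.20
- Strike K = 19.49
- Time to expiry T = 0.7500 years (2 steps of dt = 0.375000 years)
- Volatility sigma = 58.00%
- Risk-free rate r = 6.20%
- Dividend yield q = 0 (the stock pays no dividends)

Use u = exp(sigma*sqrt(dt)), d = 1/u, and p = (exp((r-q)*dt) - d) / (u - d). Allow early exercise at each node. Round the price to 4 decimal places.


dt = T/N = 0.375000
u = exp(sigma*sqrt(dt)) = 1.426432; d = 1/u = 0.701050
p = (exp((r-q)*dt) - d) / (u - d) = 0.444555
Discount per step: exp(-r*dt) = 0.977018
Stock lattice S(k, i) with i counting down-moves:
  k=0: S(0,0) = 22.2000
  k=1: S(1,0) = 31.6668; S(1,1) = 15.5633
  k=2: S(2,0) = 45.1705; S(2,1) = 22.2000; S(2,2) = 10.9107
Terminal payoffs V(N, i) = max(K - S_T, 0):
  V(2,0) = 0.000000; V(2,1) = 0.000000; V(2,2) = 8.579340
Backward induction: V(k, i) = exp(-r*dt) * [p * V(k+1, i) + (1-p) * V(k+1, i+1)]; then take max(V_cont, immediate exercise) for American.
  V(1,0) = exp(-r*dt) * [p*0.000000 + (1-p)*0.000000] = 0.000000; exercise = 0.000000; V(1,0) = max -> 0.000000
  V(1,1) = exp(-r*dt) * [p*0.000000 + (1-p)*8.579340] = 4.655832; exercise = 3.926689; V(1,1) = max -> 4.655832
  V(0,0) = exp(-r*dt) * [p*0.000000 + (1-p)*4.655832] = 2.526624; exercise = 0.000000; V(0,0) = max -> 2.526624

Answer: Price = V(0,0) = 2.5266


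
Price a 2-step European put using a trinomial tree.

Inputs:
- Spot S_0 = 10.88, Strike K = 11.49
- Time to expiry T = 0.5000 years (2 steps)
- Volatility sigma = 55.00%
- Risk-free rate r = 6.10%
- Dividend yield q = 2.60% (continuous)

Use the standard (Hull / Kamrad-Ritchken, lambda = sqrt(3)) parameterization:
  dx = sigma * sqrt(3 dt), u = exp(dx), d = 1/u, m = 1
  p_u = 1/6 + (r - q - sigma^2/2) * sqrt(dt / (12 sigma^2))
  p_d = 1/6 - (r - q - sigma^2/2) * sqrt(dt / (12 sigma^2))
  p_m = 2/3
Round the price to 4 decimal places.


dt = T/N = 0.250000; dx = sigma*sqrt(3*dt) = 0.476314
u = exp(dx) = 1.610128; d = 1/u = 0.621068
p_u = 0.136159, p_m = 0.666667, p_d = 0.197174
Discount per step: exp(-r*dt) = 0.984866
Stock lattice S(k, j) with j the centered position index:
  k=0: S(0,+0) = 10.8800
  k=1: S(1,-1) = 6.7572; S(1,+0) = 10.8800; S(1,+1) = 17.5182
  k=2: S(2,-2) = 4.1967; S(2,-1) = 6.7572; S(2,+0) = 10.8800; S(2,+1) = 17.5182; S(2,+2) = 28.2065
Terminal payoffs V(N, j) = max(K - S_T, 0):
  V(2,-2) = 7.293301; V(2,-1) = 4.732775; V(2,+0) = 0.610000; V(2,+1) = 0.000000; V(2,+2) = 0.000000
Backward induction: V(k, j) = exp(-r*dt) * [p_u * V(k+1, j+1) + p_m * V(k+1, j) + p_d * V(k+1, j-1)]
  V(1,-1) = exp(-r*dt) * [p_u*0.610000 + p_m*4.732775 + p_d*7.293301] = 4.605520
  V(1,+0) = exp(-r*dt) * [p_u*0.000000 + p_m*0.610000 + p_d*4.732775] = 1.319571
  V(1,+1) = exp(-r*dt) * [p_u*0.000000 + p_m*0.000000 + p_d*0.610000] = 0.118456
  V(0,+0) = exp(-r*dt) * [p_u*0.118456 + p_m*1.319571 + p_d*4.605520] = 1.776632

Answer: Price = V(0,0) = 1.7766


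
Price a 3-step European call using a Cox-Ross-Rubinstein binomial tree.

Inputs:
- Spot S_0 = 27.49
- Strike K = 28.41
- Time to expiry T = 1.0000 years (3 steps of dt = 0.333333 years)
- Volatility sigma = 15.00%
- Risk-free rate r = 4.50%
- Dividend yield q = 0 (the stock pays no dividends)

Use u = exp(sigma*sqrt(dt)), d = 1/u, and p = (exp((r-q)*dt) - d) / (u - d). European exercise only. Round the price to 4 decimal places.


dt = T/N = 0.333333
u = exp(sigma*sqrt(dt)) = 1.090463; d = 1/u = 0.917042
p = (exp((r-q)*dt) - d) / (u - d) = 0.565509
Discount per step: exp(-r*dt) = 0.985112
Stock lattice S(k, i) with i counting down-moves:
  k=0: S(0,0) = 27.4900
  k=1: S(1,0) = 29.9768; S(1,1) = 25.2095
  k=2: S(2,0) = 32.6886; S(2,1) = 27.4900; S(2,2) = 23.1181
  k=3: S(3,0) = 35.6457; S(3,1) = 29.9768; S(3,2) = 25.2095; S(3,3) = 21.2003
Terminal payoffs V(N, i) = max(S_T - K, 0):
  V(3,0) = 7.235750; V(3,1) = 1.566833; V(3,2) = 0.000000; V(3,3) = 0.000000
Backward induction: V(k, i) = exp(-r*dt) * [p * V(k+1, i) + (1-p) * V(k+1, i+1)].
  V(2,0) = exp(-r*dt) * [p*7.235750 + (1-p)*1.566833] = 4.701602
  V(2,1) = exp(-r*dt) * [p*1.566833 + (1-p)*0.000000] = 0.872867
  V(2,2) = exp(-r*dt) * [p*0.000000 + (1-p)*0.000000] = 0.000000
  V(1,0) = exp(-r*dt) * [p*4.701602 + (1-p)*0.872867] = 2.992821
  V(1,1) = exp(-r*dt) * [p*0.872867 + (1-p)*0.000000] = 0.486265
  V(0,0) = exp(-r*dt) * [p*2.992821 + (1-p)*0.486265] = 1.875403

Answer: Price = V(0,0) = 1.8754


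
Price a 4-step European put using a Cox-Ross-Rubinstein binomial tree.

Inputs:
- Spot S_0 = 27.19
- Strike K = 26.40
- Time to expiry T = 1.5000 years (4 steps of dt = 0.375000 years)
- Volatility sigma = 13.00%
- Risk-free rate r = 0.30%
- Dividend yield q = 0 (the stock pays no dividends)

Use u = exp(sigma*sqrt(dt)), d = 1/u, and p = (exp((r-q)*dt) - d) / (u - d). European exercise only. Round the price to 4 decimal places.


Answer: Price = V(0,0) = 1.2966

Derivation:
dt = T/N = 0.375000
u = exp(sigma*sqrt(dt)) = 1.082863; d = 1/u = 0.923478
p = (exp((r-q)*dt) - d) / (u - d) = 0.487171
Discount per step: exp(-r*dt) = 0.998876
Stock lattice S(k, i) with i counting down-moves:
  k=0: S(0,0) = 27.1900
  k=1: S(1,0) = 29.4430; S(1,1) = 25.1094
  k=2: S(2,0) = 31.8828; S(2,1) = 27.1900; S(2,2) = 23.1879
  k=3: S(3,0) = 34.5247; S(3,1) = 29.4430; S(3,2) = 25.1094; S(3,3) = 21.4136
  k=4: S(4,0) = 37.3855; S(4,1) = 31.8828; S(4,2) = 27.1900; S(4,3) = 23.1879; S(4,4) = 19.7749
Terminal payoffs V(N, i) = max(K - S_T, 0):
  V(4,0) = 0.000000; V(4,1) = 0.000000; V(4,2) = 0.000000; V(4,3) = 3.212057; V(4,4) = 6.625058
Backward induction: V(k, i) = exp(-r*dt) * [p * V(k+1, i) + (1-p) * V(k+1, i+1)].
  V(3,0) = exp(-r*dt) * [p*0.000000 + (1-p)*0.000000] = 0.000000
  V(3,1) = exp(-r*dt) * [p*0.000000 + (1-p)*0.000000] = 0.000000
  V(3,2) = exp(-r*dt) * [p*0.000000 + (1-p)*3.212057] = 1.645385
  V(3,3) = exp(-r*dt) * [p*3.212057 + (1-p)*6.625058] = 4.956764
  V(2,0) = exp(-r*dt) * [p*0.000000 + (1-p)*0.000000] = 0.000000
  V(2,1) = exp(-r*dt) * [p*0.000000 + (1-p)*1.645385] = 0.842853
  V(2,2) = exp(-r*dt) * [p*1.645385 + (1-p)*4.956764] = 3.339798
  V(1,0) = exp(-r*dt) * [p*0.000000 + (1-p)*0.842853] = 0.431754
  V(1,1) = exp(-r*dt) * [p*0.842853 + (1-p)*3.339798] = 2.120972
  V(0,0) = exp(-r*dt) * [p*0.431754 + (1-p)*2.120972] = 1.296575


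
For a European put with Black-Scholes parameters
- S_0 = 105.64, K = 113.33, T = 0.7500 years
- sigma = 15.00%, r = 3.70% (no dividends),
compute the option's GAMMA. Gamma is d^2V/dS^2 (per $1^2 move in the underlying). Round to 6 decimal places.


Answer: Gamma = 0.028088

Derivation:
d1 = -0.2623427994; d2 = -0.3922466100
phi(d1) = 0.3854474524; exp(-qT) = 1.0000000000; exp(-rT) = 0.9726314943
Gamma = exp(-qT) * phi(d1) / (S * sigma * sqrt(T)) = 1.0000000000 * 0.3854474524 / (105.6400 * 0.1500 * 0.8660254038) = 0.028088


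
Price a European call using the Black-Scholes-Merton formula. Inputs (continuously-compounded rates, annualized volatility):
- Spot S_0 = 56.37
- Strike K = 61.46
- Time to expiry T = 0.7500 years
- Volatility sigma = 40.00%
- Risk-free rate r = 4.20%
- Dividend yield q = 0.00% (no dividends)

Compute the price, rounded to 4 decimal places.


d1 = (ln(S/K) + (r - q + 0.5*sigma^2) * T) / (sigma * sqrt(T)) = 0.01457967
d2 = d1 - sigma * sqrt(T) = -0.33183049
exp(-rT) = 0.96899096; exp(-qT) = 1.00000000
C = S_0 * exp(-qT) * N(d1) - K * exp(-rT) * N(d2)
N(d1) = 0.50581624; N(d2) = 0.37000863
C = 56.3700 * 1.00000000 * 0.50581624 - 61.4600 * 0.96899096 * 0.37000863 = 6.4773

Answer: Price = 6.4773


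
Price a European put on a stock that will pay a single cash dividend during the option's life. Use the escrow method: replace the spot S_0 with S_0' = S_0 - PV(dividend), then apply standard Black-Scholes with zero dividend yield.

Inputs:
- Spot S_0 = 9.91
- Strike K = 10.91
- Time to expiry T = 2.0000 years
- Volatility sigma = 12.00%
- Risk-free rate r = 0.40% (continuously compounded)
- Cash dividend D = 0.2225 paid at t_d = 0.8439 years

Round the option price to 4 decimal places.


Answer: Price = 1.4031

Derivation:
PV(D) = D * exp(-r * t_d) = 0.2225 * 0.99663009 = 0.22175020
S_0' = S_0 - PV(D) = 9.9100 - 0.22175020 = 9.68824980
d1 = (ln(S_0'/K) + (r + sigma^2/2)*T) / (sigma*sqrt(T)) = -0.56784215
d2 = d1 - sigma*sqrt(T) = -0.73754778
exp(-rT) = 0.99203191
N(-d1) = 0.71492892; N(-d2) = 0.76960535
P = K * exp(-rT) * N(-d2) - S_0' * N(-d1) = 10.9100 * 0.99203191 * 0.76960535 - 9.68824980 * 0.71492892 = 1.4031


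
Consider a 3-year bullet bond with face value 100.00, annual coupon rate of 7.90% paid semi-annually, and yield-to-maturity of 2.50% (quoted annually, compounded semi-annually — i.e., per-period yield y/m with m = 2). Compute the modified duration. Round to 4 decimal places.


Coupon per period c = face * coupon_rate / m = 3.950000
Periods per year m = 2; per-period yield y/m = 0.012500
Number of cashflows N = 6
Cashflows (t years, CF_t, discount factor 1/(1+y/m)^(m*t), PV):
  t = 0.5000: CF_t = 3.950000, DF = 0.987654, PV = 3.901235
  t = 1.0000: CF_t = 3.950000, DF = 0.975461, PV = 3.853071
  t = 1.5000: CF_t = 3.950000, DF = 0.963418, PV = 3.805502
  t = 2.0000: CF_t = 3.950000, DF = 0.951524, PV = 3.758521
  t = 2.5000: CF_t = 3.950000, DF = 0.939777, PV = 3.712119
  t = 3.0000: CF_t = 103.950000, DF = 0.928175, PV = 96.483778
Price P = sum_t PV_t = 115.514227
First compute Macaulay numerator sum_t t * PV_t:
  t * PV_t at t = 0.5000: 1.950617
  t * PV_t at t = 1.0000: 3.853071
  t * PV_t at t = 1.5000: 5.708254
  t * PV_t at t = 2.0000: 7.517042
  t * PV_t at t = 2.5000: 9.280298
  t * PV_t at t = 3.0000: 289.451335
Macaulay duration D = 317.760617 / 115.514227 = 2.750835
Modified duration = D / (1 + y/m) = 2.750835 / (1 + 0.012500) = 2.716874

Answer: Modified duration = 2.7169


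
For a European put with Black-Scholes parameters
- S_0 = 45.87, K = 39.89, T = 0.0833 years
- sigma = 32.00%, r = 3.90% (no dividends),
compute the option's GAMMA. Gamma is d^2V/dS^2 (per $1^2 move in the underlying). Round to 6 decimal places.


d1 = 1.5937979859; d2 = 1.5014404198
phi(d1) = 0.1120248516; exp(-qT) = 1.0000000000; exp(-rT) = 0.9967565713
Gamma = exp(-qT) * phi(d1) / (S * sigma * sqrt(T)) = 1.0000000000 * 0.1120248516 / (45.8700 * 0.3200 * 0.2886173938) = 0.026443

Answer: Gamma = 0.026443


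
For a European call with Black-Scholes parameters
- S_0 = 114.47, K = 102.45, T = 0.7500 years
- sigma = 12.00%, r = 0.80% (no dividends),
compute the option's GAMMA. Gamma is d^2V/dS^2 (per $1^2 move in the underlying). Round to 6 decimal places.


d1 = 1.1771970421; d2 = 1.0732739936
phi(d1) = 0.1995211624; exp(-qT) = 1.0000000000; exp(-rT) = 0.9940179641
Gamma = exp(-qT) * phi(d1) / (S * sigma * sqrt(T)) = 1.0000000000 * 0.1995211624 / (114.4700 * 0.1200 * 0.8660254038) = 0.016772

Answer: Gamma = 0.016772


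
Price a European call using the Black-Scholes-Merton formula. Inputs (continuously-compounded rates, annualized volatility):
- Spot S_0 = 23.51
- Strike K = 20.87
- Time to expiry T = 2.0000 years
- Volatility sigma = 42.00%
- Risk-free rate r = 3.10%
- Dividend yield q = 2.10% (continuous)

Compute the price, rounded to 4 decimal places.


Answer: Price = 6.5165

Derivation:
d1 = (ln(S/K) + (r - q + 0.5*sigma^2) * T) / (sigma * sqrt(T)) = 0.53119400
d2 = d1 - sigma * sqrt(T) = -0.06277569
exp(-rT) = 0.93988289; exp(-qT) = 0.95886978
C = S_0 * exp(-qT) * N(d1) - K * exp(-rT) * N(d2)
N(d1) = 0.70235783; N(d2) = 0.47497256
C = 23.5100 * 0.95886978 * 0.70235783 - 20.8700 * 0.93988289 * 0.47497256 = 6.5165


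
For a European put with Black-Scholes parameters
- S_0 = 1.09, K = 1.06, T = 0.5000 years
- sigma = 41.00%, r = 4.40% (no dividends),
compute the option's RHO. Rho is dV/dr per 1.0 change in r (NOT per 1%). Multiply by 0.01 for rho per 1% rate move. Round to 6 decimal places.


Answer: Rho = -0.253610

Derivation:
d1 = 0.3171073415; d2 = 0.0271935612
phi(d1) = 0.3793799512; exp(-qT) = 1.0000000000; exp(-rT) = 0.9782402351
N(-d2) = 0.4891526756
Rho = -K*T*exp(-rT)*N(-d2) = -1.0600 * 0.5000 * 0.9782402351 * 0.4891526756 = -0.253610


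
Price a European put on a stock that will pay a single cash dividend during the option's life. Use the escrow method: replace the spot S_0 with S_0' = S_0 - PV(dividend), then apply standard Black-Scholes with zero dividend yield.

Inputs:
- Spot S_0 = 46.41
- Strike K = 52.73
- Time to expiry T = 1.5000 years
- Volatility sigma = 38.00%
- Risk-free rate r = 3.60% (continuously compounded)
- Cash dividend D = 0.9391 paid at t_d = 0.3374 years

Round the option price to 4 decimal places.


Answer: Price = 11.1934

Derivation:
PV(D) = D * exp(-r * t_d) = 0.9391 * 0.98792707 = 0.92776231
S_0' = S_0 - PV(D) = 46.4100 - 0.92776231 = 45.48223769
d1 = (ln(S_0'/K) + (r + sigma^2/2)*T) / (sigma*sqrt(T)) = 0.03102110
d2 = d1 - sigma*sqrt(T) = -0.43438195
exp(-rT) = 0.94743211
N(-d1) = 0.48762636; N(-d2) = 0.66799445
P = K * exp(-rT) * N(-d2) - S_0' * N(-d1) = 52.7300 * 0.94743211 * 0.66799445 - 45.48223769 * 0.48762636 = 11.1934


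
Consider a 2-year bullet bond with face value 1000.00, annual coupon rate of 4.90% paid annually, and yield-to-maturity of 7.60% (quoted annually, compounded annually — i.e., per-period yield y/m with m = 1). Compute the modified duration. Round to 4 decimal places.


Coupon per period c = face * coupon_rate / m = 49.000000
Periods per year m = 1; per-period yield y/m = 0.076000
Number of cashflows N = 2
Cashflows (t years, CF_t, discount factor 1/(1+y/m)^(m*t), PV):
  t = 1.0000: CF_t = 49.000000, DF = 0.929368, PV = 45.539033
  t = 2.0000: CF_t = 1049.000000, DF = 0.863725, PV = 906.047457
Price P = sum_t PV_t = 951.586490
First compute Macaulay numerator sum_t t * PV_t:
  t * PV_t at t = 1.0000: 45.539033
  t * PV_t at t = 2.0000: 1812.094913
Macaulay duration D = 1857.633946 / 951.586490 = 1.952144
Modified duration = D / (1 + y/m) = 1.952144 / (1 + 0.076000) = 1.814260

Answer: Modified duration = 1.8143


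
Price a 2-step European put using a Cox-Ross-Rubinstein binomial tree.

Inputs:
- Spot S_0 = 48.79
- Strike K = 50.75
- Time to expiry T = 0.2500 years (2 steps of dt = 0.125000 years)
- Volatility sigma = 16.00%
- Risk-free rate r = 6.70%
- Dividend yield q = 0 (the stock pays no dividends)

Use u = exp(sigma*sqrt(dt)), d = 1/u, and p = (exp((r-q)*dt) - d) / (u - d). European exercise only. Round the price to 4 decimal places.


dt = T/N = 0.125000
u = exp(sigma*sqrt(dt)) = 1.058199; d = 1/u = 0.945002
p = (exp((r-q)*dt) - d) / (u - d) = 0.560158
Discount per step: exp(-r*dt) = 0.991660
Stock lattice S(k, i) with i counting down-moves:
  k=0: S(0,0) = 48.7900
  k=1: S(1,0) = 51.6295; S(1,1) = 46.1066
  k=2: S(2,0) = 54.6343; S(2,1) = 48.7900; S(2,2) = 43.5708
Terminal payoffs V(N, i) = max(K - S_T, 0):
  V(2,0) = 0.000000; V(2,1) = 1.960000; V(2,2) = 7.179153
Backward induction: V(k, i) = exp(-r*dt) * [p * V(k+1, i) + (1-p) * V(k+1, i+1)].
  V(1,0) = exp(-r*dt) * [p*0.000000 + (1-p)*1.960000] = 0.854900
  V(1,1) = exp(-r*dt) * [p*1.960000 + (1-p)*7.179153] = 4.220110
  V(0,0) = exp(-r*dt) * [p*0.854900 + (1-p)*4.220110] = 2.315586

Answer: Price = V(0,0) = 2.3156


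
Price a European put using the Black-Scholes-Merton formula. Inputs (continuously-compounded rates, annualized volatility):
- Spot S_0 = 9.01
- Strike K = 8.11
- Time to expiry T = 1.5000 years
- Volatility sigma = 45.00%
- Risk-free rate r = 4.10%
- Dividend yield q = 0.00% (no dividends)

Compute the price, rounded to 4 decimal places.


d1 = (ln(S/K) + (r - q + 0.5*sigma^2) * T) / (sigma * sqrt(T)) = 0.57810172
d2 = d1 - sigma * sqrt(T) = 0.02696653
exp(-rT) = 0.94035295; exp(-qT) = 1.00000000
P = K * exp(-rT) * N(-d2) - S_0 * exp(-qT) * N(-d1)
N(-d1) = 0.28159772; N(-d2) = 0.48924321
P = 8.1100 * 0.94035295 * 0.48924321 - 9.0100 * 1.00000000 * 0.28159772 = 1.1939

Answer: Price = 1.1939


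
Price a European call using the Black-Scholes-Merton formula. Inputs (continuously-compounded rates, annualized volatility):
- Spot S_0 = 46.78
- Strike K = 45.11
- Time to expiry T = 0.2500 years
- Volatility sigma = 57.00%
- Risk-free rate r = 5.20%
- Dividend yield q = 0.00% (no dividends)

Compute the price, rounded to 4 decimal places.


Answer: Price = 6.3764

Derivation:
d1 = (ln(S/K) + (r - q + 0.5*sigma^2) * T) / (sigma * sqrt(T)) = 0.31566424
d2 = d1 - sigma * sqrt(T) = 0.03066424
exp(-rT) = 0.98708414; exp(-qT) = 1.00000000
C = S_0 * exp(-qT) * N(d1) - K * exp(-rT) * N(d2)
N(d1) = 0.62387132; N(d2) = 0.51223135
C = 46.7800 * 1.00000000 * 0.62387132 - 45.1100 * 0.98708414 * 0.51223135 = 6.3764


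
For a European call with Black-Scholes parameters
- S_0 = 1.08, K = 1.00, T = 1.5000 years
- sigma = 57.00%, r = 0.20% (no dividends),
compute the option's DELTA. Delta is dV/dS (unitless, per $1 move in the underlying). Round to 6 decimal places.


Answer: Delta = 0.678530

Derivation:
d1 = 0.4635924931; d2 = -0.2345120836
phi(d1) = 0.3582953857; exp(-qT) = 1.0000000000; exp(-rT) = 0.9970044955
N(d1) = 0.6785301331
Delta = exp(-qT) * N(d1) = 1.0000000000 * 0.6785301331 = 0.678530


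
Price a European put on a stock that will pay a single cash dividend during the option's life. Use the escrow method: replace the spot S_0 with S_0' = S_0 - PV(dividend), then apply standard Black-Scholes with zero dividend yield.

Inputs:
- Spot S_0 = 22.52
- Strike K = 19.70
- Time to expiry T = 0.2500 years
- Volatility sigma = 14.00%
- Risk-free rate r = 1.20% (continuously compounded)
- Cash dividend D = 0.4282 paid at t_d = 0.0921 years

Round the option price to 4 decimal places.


PV(D) = D * exp(-r * t_d) = 0.4282 * 0.99889541 = 0.42772701
S_0' = S_0 - PV(D) = 22.5200 - 0.42772701 = 22.09227299
d1 = (ln(S_0'/K) + (r + sigma^2/2)*T) / (sigma*sqrt(T)) = 1.71513247
d2 = d1 - sigma*sqrt(T) = 1.64513247
exp(-rT) = 0.99700450
N(-d1) = 0.04316047; N(-d2) = 0.04997125
P = K * exp(-rT) * N(-d2) - S_0' * N(-d1) = 19.7000 * 0.99700450 * 0.04997125 - 22.09227299 * 0.04316047 = 0.0280

Answer: Price = 0.0280


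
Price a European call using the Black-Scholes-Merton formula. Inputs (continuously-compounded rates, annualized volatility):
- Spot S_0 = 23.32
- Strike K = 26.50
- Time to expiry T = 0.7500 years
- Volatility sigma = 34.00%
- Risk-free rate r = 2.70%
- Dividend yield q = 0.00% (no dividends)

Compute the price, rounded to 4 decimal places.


Answer: Price = 1.7489

Derivation:
d1 = (ln(S/K) + (r - q + 0.5*sigma^2) * T) / (sigma * sqrt(T)) = -0.21814797
d2 = d1 - sigma * sqrt(T) = -0.51259660
exp(-rT) = 0.97995365; exp(-qT) = 1.00000000
C = S_0 * exp(-qT) * N(d1) - K * exp(-rT) * N(d2)
N(d1) = 0.41365691; N(d2) = 0.30411676
C = 23.3200 * 1.00000000 * 0.41365691 - 26.5000 * 0.97995365 * 0.30411676 = 1.7489


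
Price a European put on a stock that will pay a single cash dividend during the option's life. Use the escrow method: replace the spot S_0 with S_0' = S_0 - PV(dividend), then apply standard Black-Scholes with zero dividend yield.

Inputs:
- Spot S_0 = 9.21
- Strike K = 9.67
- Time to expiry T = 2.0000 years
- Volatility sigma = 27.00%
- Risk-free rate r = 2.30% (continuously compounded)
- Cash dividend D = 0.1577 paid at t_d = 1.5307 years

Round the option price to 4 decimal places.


PV(D) = D * exp(-r * t_d) = 0.1577 * 0.96540643 = 0.15224459
S_0' = S_0 - PV(D) = 9.2100 - 0.15224459 = 9.05775541
d1 = (ln(S_0'/K) + (r + sigma^2/2)*T) / (sigma*sqrt(T)) = 0.14009365
d2 = d1 - sigma*sqrt(T) = -0.24174401
exp(-rT) = 0.95504196
N(-d1) = 0.44429300; N(-d2) = 0.59551074
P = K * exp(-rT) * N(-d2) - S_0' * N(-d1) = 9.6700 * 0.95504196 * 0.59551074 - 9.05775541 * 0.44429300 = 1.4754

Answer: Price = 1.4754


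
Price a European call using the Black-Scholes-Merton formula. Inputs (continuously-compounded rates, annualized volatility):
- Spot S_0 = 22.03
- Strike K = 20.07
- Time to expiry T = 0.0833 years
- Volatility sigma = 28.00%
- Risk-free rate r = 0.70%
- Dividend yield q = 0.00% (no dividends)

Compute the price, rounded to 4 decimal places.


Answer: Price = 2.0750

Derivation:
d1 = (ln(S/K) + (r - q + 0.5*sigma^2) * T) / (sigma * sqrt(T)) = 1.20064363
d2 = d1 - sigma * sqrt(T) = 1.11983076
exp(-rT) = 0.99941707; exp(-qT) = 1.00000000
C = S_0 * exp(-qT) * N(d1) - K * exp(-rT) * N(d2)
N(d1) = 0.88505527; N(d2) = 0.86860706
C = 22.0300 * 1.00000000 * 0.88505527 - 20.0700 * 0.99941707 * 0.86860706 = 2.0750


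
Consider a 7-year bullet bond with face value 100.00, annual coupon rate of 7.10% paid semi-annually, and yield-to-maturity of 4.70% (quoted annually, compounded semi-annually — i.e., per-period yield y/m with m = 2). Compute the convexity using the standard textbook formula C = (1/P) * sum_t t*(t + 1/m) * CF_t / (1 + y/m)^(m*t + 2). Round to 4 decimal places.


Coupon per period c = face * coupon_rate / m = 3.550000
Periods per year m = 2; per-period yield y/m = 0.023500
Number of cashflows N = 14
Cashflows (t years, CF_t, discount factor 1/(1+y/m)^(m*t), PV):
  t = 0.5000: CF_t = 3.550000, DF = 0.977040, PV = 3.468490
  t = 1.0000: CF_t = 3.550000, DF = 0.954606, PV = 3.388852
  t = 1.5000: CF_t = 3.550000, DF = 0.932688, PV = 3.311043
  t = 2.0000: CF_t = 3.550000, DF = 0.911273, PV = 3.235020
  t = 2.5000: CF_t = 3.550000, DF = 0.890350, PV = 3.160743
  t = 3.0000: CF_t = 3.550000, DF = 0.869907, PV = 3.088171
  t = 3.5000: CF_t = 3.550000, DF = 0.849934, PV = 3.017265
  t = 4.0000: CF_t = 3.550000, DF = 0.830419, PV = 2.947987
  t = 4.5000: CF_t = 3.550000, DF = 0.811352, PV = 2.880300
  t = 5.0000: CF_t = 3.550000, DF = 0.792723, PV = 2.814167
  t = 5.5000: CF_t = 3.550000, DF = 0.774522, PV = 2.749553
  t = 6.0000: CF_t = 3.550000, DF = 0.756739, PV = 2.686422
  t = 6.5000: CF_t = 3.550000, DF = 0.739363, PV = 2.624740
  t = 7.0000: CF_t = 103.550000, DF = 0.722387, PV = 74.803212
Price P = sum_t PV_t = 114.175964
Convexity numerator sum_t t*(t + 1/m) * CF_t / (1+y/m)^(m*t + 2):
  t = 0.5000: term = 1.655521
  t = 1.0000: term = 4.852530
  t = 1.5000: term = 9.482228
  t = 2.0000: term = 15.440853
  t = 2.5000: term = 22.629486
  t = 3.0000: term = 30.953864
  t = 3.5000: term = 40.324201
  t = 4.0000: term = 50.655008
  t = 4.5000: term = 61.864934
  t = 5.0000: term = 73.876597
  t = 5.5000: term = 86.616430
  t = 6.0000: term = 100.014531
  t = 6.5000: term = 114.004513
  t = 7.0000: term = 3748.899988
Convexity = (1/P) * sum = 4361.270685 / 114.175964 = 38.197800

Answer: Convexity = 38.1978


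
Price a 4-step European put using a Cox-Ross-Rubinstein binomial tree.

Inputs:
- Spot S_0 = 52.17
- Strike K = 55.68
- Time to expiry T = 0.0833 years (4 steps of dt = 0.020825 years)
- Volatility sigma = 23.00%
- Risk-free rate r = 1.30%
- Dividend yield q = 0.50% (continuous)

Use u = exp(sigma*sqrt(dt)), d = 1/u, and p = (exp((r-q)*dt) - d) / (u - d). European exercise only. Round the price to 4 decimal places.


dt = T/N = 0.020825
u = exp(sigma*sqrt(dt)) = 1.033748; d = 1/u = 0.967354
p = (exp((r-q)*dt) - d) / (u - d) = 0.494212
Discount per step: exp(-r*dt) = 0.999729
Stock lattice S(k, i) with i counting down-moves:
  k=0: S(0,0) = 52.1700
  k=1: S(1,0) = 53.9306; S(1,1) = 50.4668
  k=2: S(2,0) = 55.7507; S(2,1) = 52.1700; S(2,2) = 48.8193
  k=3: S(3,0) = 57.6322; S(3,1) = 53.9306; S(3,2) = 50.4668; S(3,3) = 47.2255
  k=4: S(4,0) = 59.5771; S(4,1) = 55.7507; S(4,2) = 52.1700; S(4,3) = 48.8193; S(4,4) = 45.6838
Terminal payoffs V(N, i) = max(K - S_T, 0):
  V(4,0) = 0.000000; V(4,1) = 0.000000; V(4,2) = 3.510000; V(4,3) = 6.860705; V(4,4) = 9.996206
Backward induction: V(k, i) = exp(-r*dt) * [p * V(k+1, i) + (1-p) * V(k+1, i+1)].
  V(3,0) = exp(-r*dt) * [p*0.000000 + (1-p)*0.000000] = 0.000000
  V(3,1) = exp(-r*dt) * [p*0.000000 + (1-p)*3.510000] = 1.774834
  V(3,2) = exp(-r*dt) * [p*3.510000 + (1-p)*6.860705] = 5.203336
  V(3,3) = exp(-r*dt) * [p*6.860705 + (1-p)*9.996206] = 8.444316
  V(2,0) = exp(-r*dt) * [p*0.000000 + (1-p)*1.774834] = 0.897446
  V(2,1) = exp(-r*dt) * [p*1.774834 + (1-p)*5.203336] = 3.507978
  V(2,2) = exp(-r*dt) * [p*5.203336 + (1-p)*8.444316] = 6.840731
  V(1,0) = exp(-r*dt) * [p*0.897446 + (1-p)*3.507978] = 2.217220
  V(1,1) = exp(-r*dt) * [p*3.507978 + (1-p)*6.840731] = 5.192237
  V(0,0) = exp(-r*dt) * [p*2.217220 + (1-p)*5.192237] = 3.720939

Answer: Price = V(0,0) = 3.7209


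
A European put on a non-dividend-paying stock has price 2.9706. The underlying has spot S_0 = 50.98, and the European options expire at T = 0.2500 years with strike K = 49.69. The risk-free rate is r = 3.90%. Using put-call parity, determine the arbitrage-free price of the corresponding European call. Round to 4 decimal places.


Put-call parity: C - P = S_0 * exp(-qT) - K * exp(-rT).
S_0 * exp(-qT) = 50.9800 * 1.00000000 = 50.98000000
K * exp(-rT) = 49.6900 * 0.99029738 = 49.20787667
C = P + S*exp(-qT) - K*exp(-rT)
C = 2.9706 + 50.98000000 - 49.20787667 = 4.7427

Answer: Call price = 4.7427


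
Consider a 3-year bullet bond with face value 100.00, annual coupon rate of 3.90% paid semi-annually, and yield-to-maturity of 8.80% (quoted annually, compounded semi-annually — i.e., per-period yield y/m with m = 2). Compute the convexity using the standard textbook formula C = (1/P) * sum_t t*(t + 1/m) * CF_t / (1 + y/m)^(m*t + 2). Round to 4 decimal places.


Answer: Convexity = 8.9887

Derivation:
Coupon per period c = face * coupon_rate / m = 1.950000
Periods per year m = 2; per-period yield y/m = 0.044000
Number of cashflows N = 6
Cashflows (t years, CF_t, discount factor 1/(1+y/m)^(m*t), PV):
  t = 0.5000: CF_t = 1.950000, DF = 0.957854, PV = 1.867816
  t = 1.0000: CF_t = 1.950000, DF = 0.917485, PV = 1.789096
  t = 1.5000: CF_t = 1.950000, DF = 0.878817, PV = 1.713693
  t = 2.0000: CF_t = 1.950000, DF = 0.841779, PV = 1.641469
  t = 2.5000: CF_t = 1.950000, DF = 0.806302, PV = 1.572288
  t = 3.0000: CF_t = 101.950000, DF = 0.772320, PV = 78.737974
Price P = sum_t PV_t = 87.322337
Convexity numerator sum_t t*(t + 1/m) * CF_t / (1+y/m)^(m*t + 2):
  t = 0.5000: term = 0.856847
  t = 1.0000: term = 2.462203
  t = 1.5000: term = 4.716864
  t = 2.0000: term = 7.530115
  t = 2.5000: term = 10.819131
  t = 3.0000: term = 758.529612
Convexity = (1/P) * sum = 784.914773 / 87.322337 = 8.988706


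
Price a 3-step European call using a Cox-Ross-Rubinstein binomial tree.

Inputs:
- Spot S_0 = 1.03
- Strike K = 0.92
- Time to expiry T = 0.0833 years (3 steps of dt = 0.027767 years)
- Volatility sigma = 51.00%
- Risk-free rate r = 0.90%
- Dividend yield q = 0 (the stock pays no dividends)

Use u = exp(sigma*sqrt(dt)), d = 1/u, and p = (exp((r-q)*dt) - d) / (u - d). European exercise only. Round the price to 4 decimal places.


dt = T/N = 0.027767
u = exp(sigma*sqrt(dt)) = 1.088699; d = 1/u = 0.918528
p = (exp((r-q)*dt) - d) / (u - d) = 0.480236
Discount per step: exp(-r*dt) = 0.999750
Stock lattice S(k, i) with i counting down-moves:
  k=0: S(0,0) = 1.0300
  k=1: S(1,0) = 1.1214; S(1,1) = 0.9461
  k=2: S(2,0) = 1.2208; S(2,1) = 1.0300; S(2,2) = 0.8690
  k=3: S(3,0) = 1.3291; S(3,1) = 1.1214; S(3,2) = 0.9461; S(3,3) = 0.7982
Terminal payoffs V(N, i) = max(S_T - K, 0):
  V(3,0) = 0.409108; V(3,1) = 0.201360; V(3,2) = 0.026084; V(3,3) = 0.000000
Backward induction: V(k, i) = exp(-r*dt) * [p * V(k+1, i) + (1-p) * V(k+1, i+1)].
  V(2,0) = exp(-r*dt) * [p*0.409108 + (1-p)*0.201360] = 0.301052
  V(2,1) = exp(-r*dt) * [p*0.201360 + (1-p)*0.026084] = 0.110230
  V(2,2) = exp(-r*dt) * [p*0.026084 + (1-p)*0.000000] = 0.012523
  V(1,0) = exp(-r*dt) * [p*0.301052 + (1-p)*0.110230] = 0.201819
  V(1,1) = exp(-r*dt) * [p*0.110230 + (1-p)*0.012523] = 0.059431
  V(0,0) = exp(-r*dt) * [p*0.201819 + (1-p)*0.059431] = 0.127779

Answer: Price = V(0,0) = 0.1278
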